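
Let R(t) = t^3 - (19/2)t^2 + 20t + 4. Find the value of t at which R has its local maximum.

4/3

R'(t) = 3t^2 - 19t + 20. Setting R'(t) = 0 gives t ∈ {4/3, 5}.
R''(t) = 6t - 19. R''(4/3) = -11 < 0 ⇒ local maximum; R''(5) = 11 > 0 ⇒ local minimum.
Thus R has its local maximum at t = 4/3, with value 436/27.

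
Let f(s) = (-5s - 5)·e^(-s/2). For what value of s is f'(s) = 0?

Differentiating with the product rule gives f'(s) = ((5/2)s - 5/2)·e^(-s/2). Since e^(-s/2) > 0, the only critical point is s = 1.
f''(1) has the same sign as 5/2 > 0, so this is a local minimum.
f(1) = (-10)·e^(-1/2) ≈ -6.0653.

1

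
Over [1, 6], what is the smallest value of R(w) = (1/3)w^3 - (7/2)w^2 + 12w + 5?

The derivative is w^2 - 7w + 12, which vanishes at w = 3 and w = 4.
Compare values at every candidate in [1, 6]: R(1) = 83/6,  R(3) = 37/2,  R(4) = 55/3,  R(6) = 23.
The minimum over the interval is 83/6, attained at w = 1.

83/6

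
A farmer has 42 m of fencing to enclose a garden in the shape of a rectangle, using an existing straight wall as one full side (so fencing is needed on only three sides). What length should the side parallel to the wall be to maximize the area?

Let the sides perpendicular to the wall have length x and the parallel side y, so 2x + y = 42 and the area is A = xy = x(42 − 2x).
A'(x) = 42 − 4x = 0 gives x = 21/2, and A''(x) = −4 < 0 confirms a maximum.
Then y = 42 − 2·21/2 = 21 and A = 441/2.

21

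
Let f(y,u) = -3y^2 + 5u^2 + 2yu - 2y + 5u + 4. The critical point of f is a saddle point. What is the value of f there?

221/64

∂f/∂y = -6y + 2u - 2 = 0 and ∂f/∂u = 2y + 10u + 5 = 0, so (y, u) = (-15/32, -13/32).
The Hessian has f_{yy} = -6, f_{uu} = 10, f_{yu} = 2, giving D = -64 < 0, so the point is a saddle point.
f(-15/32, -13/32) = 221/64.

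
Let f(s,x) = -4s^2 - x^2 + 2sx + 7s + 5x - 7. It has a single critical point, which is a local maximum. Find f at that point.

45/4

∂f/∂s = -8s + 2x + 7 = 0 and ∂f/∂x = 2s - 2x + 5 = 0, so (s, x) = (2, 9/2).
The Hessian has f_{ss} = -8, f_{xx} = -2, f_{sx} = 2, giving D = 12 > 0 with f_{ss} < 0, so the point is a local maximum.
f(2, 9/2) = 45/4.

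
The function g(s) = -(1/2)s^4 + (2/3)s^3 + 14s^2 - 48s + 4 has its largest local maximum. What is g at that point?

Critical points: g'(s) = -2s^3 + 2s^2 + 28s - 48 vanishes at s = -4, 2, 3.
g''(s) = -6s^2 + 4s + 28. g''(-4) = -84 < 0 ⇒ local maximum; g''(2) = 12 > 0 ⇒ local minimum; g''(3) = -14 < 0 ⇒ local maximum.
So the largest local maximum value is g(-4) = 748/3.

748/3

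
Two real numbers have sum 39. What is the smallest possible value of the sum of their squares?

With a + b = 39, a^2 + b^2 = a^2 + (39 − a)^2.
The derivative 2a − 2(39 − a) = 4a − 78 vanishes at a = 39/2; second derivative 4 > 0, a minimum.
The minimum is 2·(39/2)^2 = 1521/2.

1521/2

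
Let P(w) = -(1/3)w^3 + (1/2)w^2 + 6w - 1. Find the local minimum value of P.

P'(w) = -w^2 + w + 6 = 0 at w = -2, 3.
Since P''(w) = -2w + 1, we get P''(-2) = 5 > 0 ⇒ local minimum; P''(3) = -5 < 0 ⇒ local maximum.
Thus P has its local minimum at w = -2, with value -25/3.

-25/3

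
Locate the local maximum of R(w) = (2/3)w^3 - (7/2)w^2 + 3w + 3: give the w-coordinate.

1/2

R'(w) = 2w^2 - 7w + 3 = 0 at w = 1/2, 3.
Since R''(w) = 4w - 7, we get R''(1/2) = -5 < 0 ⇒ local maximum; R''(3) = 5 > 0 ⇒ local minimum.
So the local maximum value is R(1/2) = 89/24.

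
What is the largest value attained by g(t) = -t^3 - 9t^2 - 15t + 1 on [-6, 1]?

8

Differentiating, g'(t) = -3t^2 - 18t - 15; which vanishes at t = -5 and t = -1.
Compare values at every candidate in [-6, 1]: g(-6) = -17, g(-5) = -24, g(-1) = 8, g(1) = -24.
Hence the absolute maximum is 8 at t = -1.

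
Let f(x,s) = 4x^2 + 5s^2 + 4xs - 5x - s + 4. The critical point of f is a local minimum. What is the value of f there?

∂f/∂x = 8x + 4s - 5 = 0 and ∂f/∂s = 4x + 10s - 1 = 0, so (x, s) = (23/32, -3/16).
The Hessian has f_{xx} = 8, f_{ss} = 10, f_{xs} = 4, giving D = 64 > 0 with f_{xx} > 0, so the point is a local minimum.
f(23/32, -3/16) = 147/64.

147/64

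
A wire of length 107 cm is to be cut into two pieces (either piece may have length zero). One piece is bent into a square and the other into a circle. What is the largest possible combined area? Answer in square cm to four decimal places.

Let x be the length used for the square. Square side x/4; circle radius (107−x)/(2π).
A(x) = (x/4)² + π·((107−x)/(2π))² = x²/16 + (107−x)²/(4π) for 0 ≤ x ≤ 107. A'(x) = x/8 − (107−x)/(2π) = 0 gives x = 4·107/(π+4) ≈ 59.9306.
A'' > 0, so the interior critical point is a minimum; the maximum is at an endpoint. A(0) = 911.0825 and A(107) = 715.5625, so the largest area is 911.0825.

911.0825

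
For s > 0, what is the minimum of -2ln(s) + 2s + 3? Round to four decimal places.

h'(s) = -2/s + 2 = 0 gives s = 1.
h''(s) = 2/s², which is positive for s > 0, so this is a local minimum.
h(1) = -2·ln(1) + 2 + 3 ≈ 5.0000.

5.0000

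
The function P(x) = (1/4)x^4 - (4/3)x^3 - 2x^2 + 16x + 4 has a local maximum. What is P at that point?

P'(x) = x^3 - 4x^2 - 4x + 16. Setting P'(x) = 0 gives x ∈ {-2, 2, 4}.
Since P''(x) = 3x^2 - 8x - 4, we get P''(-2) = 24 > 0 ⇒ local minimum; P''(2) = -8 < 0 ⇒ local maximum; P''(4) = 12 > 0 ⇒ local minimum.
The local maximum is P(2) = 64/3.

64/3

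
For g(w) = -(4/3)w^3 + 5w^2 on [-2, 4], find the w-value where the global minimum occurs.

4

g'(w) = -4w^2 + 10w, which vanishes at w = 0 and w = 5/2.
Evaluating at the critical points and endpoints: g(-2) = 92/3,  g(0) = 0,  g(5/2) = 125/12,  g(4) = -16/3.
The minimum over the interval is -16/3, attained at w = 4.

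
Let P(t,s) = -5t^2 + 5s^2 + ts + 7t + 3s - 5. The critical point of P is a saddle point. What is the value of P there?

-326/101

∂P/∂t = -10t + s + 7 = 0 and ∂P/∂s = t + 10s + 3 = 0, so (t, s) = (67/101, -37/101).
The Hessian has P_{tt} = -10, P_{ss} = 10, P_{ts} = 1, giving D = -101 < 0, so the point is a saddle point.
P(67/101, -37/101) = -326/101.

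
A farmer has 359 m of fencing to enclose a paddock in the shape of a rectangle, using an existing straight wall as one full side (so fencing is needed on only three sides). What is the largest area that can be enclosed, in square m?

Let the sides perpendicular to the wall have length x and the parallel side y, so 2x + y = 359 and the area is A = xy = x(359 − 2x).
A'(x) = 359 − 4x = 0 gives x = 359/4, and A''(x) = −4 < 0 confirms a maximum.
Then y = 359 − 2·359/4 = 359/2 and A = 128881/8.

128881/8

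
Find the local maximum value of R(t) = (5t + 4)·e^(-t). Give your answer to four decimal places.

4.0937

R'(t) = 5·e^(-t) + (5t + 4)·(-1)·e^(-t) = (-5t + 1)·e^(-t). Since e^(-t) > 0, the only critical point is t = 1/5.
R''(1/5) has the same sign as -5 < 0, so this is a local maximum.
R(1/5) = (5)·e^(-1/5) ≈ 4.0937.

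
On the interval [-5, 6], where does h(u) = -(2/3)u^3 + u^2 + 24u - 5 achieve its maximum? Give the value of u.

4

Differentiating, h'(u) = -2u^2 + 2u + 24; which vanishes at u = -3 and u = 4.
Evaluating at the critical points and endpoints: h(-5) = -50/3, h(-3) = -50, h(4) = 193/3, h(6) = 31.
So the maximum is h(4) = 193/3.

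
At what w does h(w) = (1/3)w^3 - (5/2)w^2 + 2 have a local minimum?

h'(w) = w^2 - 5w. Setting h'(w) = 0 gives w ∈ {0, 5}.
Since h''(w) = 2w - 5, we get h''(0) = -5 < 0 ⇒ local maximum; h''(5) = 5 > 0 ⇒ local minimum.
So the local minimum value is h(5) = -113/6.

5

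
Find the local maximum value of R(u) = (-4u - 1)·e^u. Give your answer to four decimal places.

1.1460

Differentiating with the product rule gives R'(u) = (-4u - 5)·e^u. Since e^u > 0, the only critical point is u = -5/4.
R''(-5/4) has the same sign as -4 < 0, so this is a local maximum.
R(-5/4) = (4)·e^(-5/4) ≈ 1.1460.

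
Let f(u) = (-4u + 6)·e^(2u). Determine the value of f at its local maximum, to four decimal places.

By the product rule, f'(u) = (-8u + 8)·e^(2u). Since e^(2u) > 0, the only critical point is u = 1.
f''(1) has the same sign as -8 < 0, so this is a local maximum.
f(1) = (2)·e^(2) ≈ 14.7781.

14.7781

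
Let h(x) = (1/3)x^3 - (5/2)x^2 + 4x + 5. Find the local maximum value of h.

Critical points: h'(x) = x^2 - 5x + 4 vanishes at x = 1, 4.
Since h''(x) = 2x - 5, we get h''(1) = -3 < 0 ⇒ local maximum; h''(4) = 3 > 0 ⇒ local minimum.
So the local maximum value is h(1) = 41/6.

41/6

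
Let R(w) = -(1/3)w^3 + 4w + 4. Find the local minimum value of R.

R'(w) = -w^2 + 4. Setting R'(w) = 0 gives w ∈ {-2, 2}.
R''(w) = -2w. R''(-2) = 4 > 0 ⇒ local minimum; R''(2) = -4 < 0 ⇒ local maximum.
The local minimum is R(-2) = -4/3.

-4/3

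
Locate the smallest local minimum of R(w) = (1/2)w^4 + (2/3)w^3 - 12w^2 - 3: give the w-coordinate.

-4

R'(w) = 2w^3 + 2w^2 - 24w. Setting R'(w) = 0 gives w ∈ {-4, 0, 3}.
Since R''(w) = 6w^2 + 4w - 24, we get R''(-4) = 56 > 0 ⇒ local minimum; R''(0) = -24 < 0 ⇒ local maximum; R''(3) = 42 > 0 ⇒ local minimum.
Thus R has its smallest local minimum at w = -4, with value -329/3.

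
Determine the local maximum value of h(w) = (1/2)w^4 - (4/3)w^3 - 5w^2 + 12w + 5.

67/6

Critical points: h'(w) = 2w^3 - 4w^2 - 10w + 12 vanishes at w = -2, 1, 3.
h''(w) = 6w^2 - 8w - 10. h''(-2) = 30 > 0 ⇒ local minimum; h''(1) = -12 < 0 ⇒ local maximum; h''(3) = 20 > 0 ⇒ local minimum.
Thus h has its local maximum at w = 1, with value 67/6.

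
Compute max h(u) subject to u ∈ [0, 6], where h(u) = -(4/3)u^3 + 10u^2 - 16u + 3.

The derivative is -4u^2 + 20u - 16, which vanishes at u = 1 and u = 4.
Evaluating at the critical points and endpoints: h(0) = 3; h(1) = -13/3; h(4) = 41/3; h(6) = -21.
Hence the absolute maximum is 41/3 at u = 4.

41/3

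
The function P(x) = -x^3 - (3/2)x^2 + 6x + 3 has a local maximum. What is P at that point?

Critical points: P'(x) = -3x^2 - 3x + 6 vanishes at x = -2, 1.
P''(x) = -6x - 3. P''(-2) = 9 > 0 ⇒ local minimum; P''(1) = -9 < 0 ⇒ local maximum.
Thus P has its local maximum at x = 1, with value 13/2.

13/2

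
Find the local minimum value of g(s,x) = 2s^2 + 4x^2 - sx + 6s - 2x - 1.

∂g/∂s = 4s - x + 6 = 0 and ∂g/∂x = -s + 8x - 2 = 0, so (s, x) = (-46/31, 2/31).
The Hessian has g_{ss} = 4, g_{xx} = 8, g_{sx} = -1, giving D = 31 > 0 with g_{ss} > 0, so the point is a local minimum.
g(-46/31, 2/31) = -171/31.

-171/31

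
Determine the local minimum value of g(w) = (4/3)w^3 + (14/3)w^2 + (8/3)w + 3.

209/81

g'(w) = 4w^2 + (28/3)w + 8/3. Setting g'(w) = 0 gives w ∈ {-2, -1/3}.
Since g''(w) = 8w + 28/3, we get g''(-2) = -20/3 < 0 ⇒ local maximum; g''(-1/3) = 20/3 > 0 ⇒ local minimum.
So the local minimum value is g(-1/3) = 209/81.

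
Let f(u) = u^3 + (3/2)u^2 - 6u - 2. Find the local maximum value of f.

Critical points: f'(u) = 3u^2 + 3u - 6 vanishes at u = -2, 1.
Second-derivative test with f''(u) = 6u + 3: f''(-2) = -9 < 0 ⇒ local maximum; f''(1) = 9 > 0 ⇒ local minimum.
The local maximum is f(-2) = 8.

8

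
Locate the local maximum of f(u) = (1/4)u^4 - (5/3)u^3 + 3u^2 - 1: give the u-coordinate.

2

Critical points: f'(u) = u^3 - 5u^2 + 6u vanishes at u = 0, 2, 3.
Since f''(u) = 3u^2 - 10u + 6, we get f''(0) = 6 > 0 ⇒ local minimum; f''(2) = -2 < 0 ⇒ local maximum; f''(3) = 3 > 0 ⇒ local minimum.
The local maximum is f(2) = 5/3.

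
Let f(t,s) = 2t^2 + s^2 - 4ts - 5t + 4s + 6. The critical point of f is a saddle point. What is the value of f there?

∂f/∂t = 4t - 4s - 5 = 0 and ∂f/∂s = -4t + 2s + 4 = 0, so (t, s) = (3/4, -1/2).
The Hessian has f_{tt} = 4, f_{ss} = 2, f_{ts} = -4, giving D = -8 < 0, so the point is a saddle point.
f(3/4, -1/2) = 25/8.

25/8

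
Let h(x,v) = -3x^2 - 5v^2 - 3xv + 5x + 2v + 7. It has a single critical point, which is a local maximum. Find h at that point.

∂h/∂x = -6x - 3v + 5 = 0 and ∂h/∂v = -3x - 10v + 2 = 0, so (x, v) = (44/51, -1/17).
The Hessian has h_{xx} = -6, h_{vv} = -10, h_{xv} = -3, giving D = 51 > 0 with h_{xx} < 0, so the point is a local maximum.
h(44/51, -1/17) = 464/51.

464/51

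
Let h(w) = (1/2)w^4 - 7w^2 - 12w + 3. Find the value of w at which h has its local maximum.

h'(w) = 2w^3 - 14w - 12. Setting h'(w) = 0 gives w ∈ {-2, -1, 3}.
Second-derivative test with h''(w) = 6w^2 - 14: h''(-2) = 10 > 0 ⇒ local minimum; h''(-1) = -8 < 0 ⇒ local maximum; h''(3) = 40 > 0 ⇒ local minimum.
The local maximum is h(-1) = 17/2.

-1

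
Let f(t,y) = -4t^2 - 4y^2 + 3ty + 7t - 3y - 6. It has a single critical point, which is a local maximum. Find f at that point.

∂f/∂t = -8t + 3y + 7 = 0 and ∂f/∂y = 3t - 8y - 3 = 0, so (t, y) = (47/55, -3/55).
The Hessian has f_{tt} = -8, f_{yy} = -8, f_{ty} = 3, giving D = 55 > 0 with f_{tt} < 0, so the point is a local maximum.
f(47/55, -3/55) = -161/55.

-161/55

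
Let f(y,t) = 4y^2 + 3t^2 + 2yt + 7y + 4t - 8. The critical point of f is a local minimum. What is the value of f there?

∂f/∂y = 8y + 2t + 7 = 0 and ∂f/∂t = 2y + 6t + 4 = 0, so (y, t) = (-17/22, -9/22).
The Hessian has f_{yy} = 8, f_{tt} = 6, f_{yt} = 2, giving D = 44 > 0 with f_{yy} > 0, so the point is a local minimum.
f(-17/22, -9/22) = -507/44.

-507/44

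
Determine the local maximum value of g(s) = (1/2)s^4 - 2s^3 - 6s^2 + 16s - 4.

9/2

g'(s) = 2s^3 - 6s^2 - 12s + 16. Setting g'(s) = 0 gives s ∈ {-2, 1, 4}.
Second-derivative test with g''(s) = 6s^2 - 12s - 12: g''(-2) = 36 > 0 ⇒ local minimum; g''(1) = -18 < 0 ⇒ local maximum; g''(4) = 36 > 0 ⇒ local minimum.
So the local maximum value is g(1) = 9/2.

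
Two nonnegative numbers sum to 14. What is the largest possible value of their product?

With x + y = 14, the product is P(x) = x(14 − x).
P'(x) = 14 − 2x = 0 gives x = 7; P'' = −2 < 0, so this is the maximum.
P = 7·7 = 49.

49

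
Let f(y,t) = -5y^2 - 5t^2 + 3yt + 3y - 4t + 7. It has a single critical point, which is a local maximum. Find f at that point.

726/91

∂f/∂y = -10y + 3t + 3 = 0 and ∂f/∂t = 3y - 10t - 4 = 0, so (y, t) = (18/91, -31/91).
The Hessian has f_{yy} = -10, f_{tt} = -10, f_{yt} = 3, giving D = 91 > 0 with f_{yy} < 0, so the point is a local maximum.
f(18/91, -31/91) = 726/91.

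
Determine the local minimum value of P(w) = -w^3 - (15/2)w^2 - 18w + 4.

Critical points: P'(w) = -3w^2 - 15w - 18 vanishes at w = -3, -2.
Second-derivative test with P''(w) = -6w - 15: P''(-3) = 3 > 0 ⇒ local minimum; P''(-2) = -3 < 0 ⇒ local maximum.
Thus P has its local minimum at w = -3, with value 35/2.

35/2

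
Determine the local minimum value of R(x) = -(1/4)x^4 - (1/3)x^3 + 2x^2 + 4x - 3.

R'(x) = -x^3 - x^2 + 4x + 4. Setting R'(x) = 0 gives x ∈ {-2, -1, 2}.
Second-derivative test with R''(x) = -3x^2 - 2x + 4: R''(-2) = -4 < 0 ⇒ local maximum; R''(-1) = 3 > 0 ⇒ local minimum; R''(2) = -12 < 0 ⇒ local maximum.
The local minimum is R(-1) = -59/12.

-59/12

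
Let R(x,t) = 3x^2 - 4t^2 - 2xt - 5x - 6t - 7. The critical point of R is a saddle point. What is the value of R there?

-74/13

∂R/∂x = 6x - 2t - 5 = 0 and ∂R/∂t = -2x - 8t - 6 = 0, so (x, t) = (7/13, -23/26).
The Hessian has R_{xx} = 6, R_{tt} = -8, R_{xt} = -2, giving D = -52 < 0, so the point is a saddle point.
R(7/13, -23/26) = -74/13.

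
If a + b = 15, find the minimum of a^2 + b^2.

With a + b = 15, a^2 + b^2 = a^2 + (15 − a)^2.
The derivative 2a − 2(15 − a) = 4a − 30 vanishes at a = 15/2; second derivative 4 > 0, a minimum.
The minimum is 2·(15/2)^2 = 225/2.

225/2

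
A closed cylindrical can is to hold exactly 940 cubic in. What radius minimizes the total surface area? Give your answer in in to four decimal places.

5.3086

With radius r and height h, πr²h = 940 so h = 940/(πr²), and S(r) = 2πr² + 2πrh = 2πr² + 2·940/r.
S'(r) = 4πr − 2·940/r² = 0 ⇒ r³ = 940/(2π), so r ≈ 5.3086 and h = 2r ≈ 10.6173.
S''(r) = 4π + 4·940/r³ > 0, so this is the minimum; S ≈ 531.2103.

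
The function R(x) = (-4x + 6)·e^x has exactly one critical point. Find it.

R'(x) = (-4)·e^x + (-4x + 6)·1·e^x = (-4x + 2)·e^x. Since e^x > 0, the only critical point is x = 1/2.
R''(1/2) has the same sign as -4 < 0, so this is a local maximum.
R(1/2) = (4)·e^(1/2) ≈ 6.5949.

1/2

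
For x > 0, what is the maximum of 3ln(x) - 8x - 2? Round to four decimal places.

P'(x) = 3/x − 8 = 0 gives x = 3/8.
P''(x) = -3/x², which is negative for x > 0, so this is a local maximum.
P(3/8) = 3·ln(3/8) - 3 - 2 ≈ -7.9425.

-7.9425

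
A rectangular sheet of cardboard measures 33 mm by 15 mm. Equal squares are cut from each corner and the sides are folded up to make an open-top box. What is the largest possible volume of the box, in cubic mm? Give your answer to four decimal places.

732.0847

With cut size x, the volume is V(x) = x(33 − 2x)(15 − 2x) for 0 < x < 7.5.
V'(x) = 12x^2 − 192x + 495. Setting V'(x) = 0 gives x ≈ 3.2303 (the root in (0, 7.5)).
V''(x) = 24x − 192 is negative there, so this is the maximum; V ≈ 732.0847.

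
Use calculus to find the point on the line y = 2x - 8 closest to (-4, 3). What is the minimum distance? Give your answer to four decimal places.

Minimize D(x)^2 = (x + 4)^2 + (2x - 11)^2.
d/dx[D^2] = 2(x + 4) + 2·2·(2x - 11) = 0 ⇒ x = 18/5.
Then y = -4/5 and the distance is √(361/5) ≈ 8.4971.

8.4971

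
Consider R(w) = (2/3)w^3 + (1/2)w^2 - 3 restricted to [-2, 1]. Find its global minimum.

-19/3

The derivative is 2w^2 + w, which vanishes at w = -1/2 and w = 0.
Evaluating at the critical points and endpoints: R(-2) = -19/3, R(-1/2) = -71/24, R(0) = -3, R(1) = -11/6.
The minimum over the interval is -19/3, attained at w = -2.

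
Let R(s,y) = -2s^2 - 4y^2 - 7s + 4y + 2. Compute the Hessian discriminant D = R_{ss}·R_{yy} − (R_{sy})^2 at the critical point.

∂R/∂s = -4s - 7 = 0 and ∂R/∂y = -8y + 4 = 0, so (s, y) = (-7/4, 1/2).
The Hessian has R_{ss} = -4, R_{yy} = -8, R_{sy} = 0, giving D = 32 > 0 with R_{ss} < 0, so the point is a local maximum.
D = (-4)·(-8) − (0)^2 = 32.

32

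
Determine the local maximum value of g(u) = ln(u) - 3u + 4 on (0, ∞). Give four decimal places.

g'(u) = 1/u − 3 = 0 gives u = 1/3.
g''(u) = -1/u², which is negative for u > 0, so this is a local maximum.
g(1/3) = 1·ln(1/3) - 1 + 4 ≈ 1.9014.

1.9014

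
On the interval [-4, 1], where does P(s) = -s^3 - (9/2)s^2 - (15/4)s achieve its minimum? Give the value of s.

Differentiating, P'(s) = -3s^2 - 9s - 15/4; which vanishes at s = -5/2 and s = -1/2.
Compare values at every candidate in [-4, 1]: P(-4) = 7, P(-5/2) = -25/8, P(-1/2) = 7/8, P(1) = -37/4.
So the minimum is P(1) = -37/4.

1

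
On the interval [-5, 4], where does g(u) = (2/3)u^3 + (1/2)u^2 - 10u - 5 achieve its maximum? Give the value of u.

-5/2

Differentiating, g'(u) = 2u^2 + u - 10; which vanishes at u = -5/2 and u = 2.
Evaluating at the critical points and endpoints: g(-5) = -155/6, g(-5/2) = 305/24, g(2) = -53/3, g(4) = 17/3.
Hence the absolute maximum is 305/24 at u = -5/2.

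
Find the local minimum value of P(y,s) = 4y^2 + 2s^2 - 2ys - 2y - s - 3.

-25/7

∂P/∂y = 8y - 2s - 2 = 0 and ∂P/∂s = -2y + 4s - 1 = 0, so (y, s) = (5/14, 3/7).
The Hessian has P_{yy} = 8, P_{ss} = 4, P_{ys} = -2, giving D = 28 > 0 with P_{yy} > 0, so the point is a local minimum.
P(5/14, 3/7) = -25/7.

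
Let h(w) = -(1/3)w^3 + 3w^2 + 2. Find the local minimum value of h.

Critical points: h'(w) = -w^2 + 6w vanishes at w = 0, 6.
Since h''(w) = -2w + 6, we get h''(0) = 6 > 0 ⇒ local minimum; h''(6) = -6 < 0 ⇒ local maximum.
Thus h has its local minimum at w = 0, with value 2.

2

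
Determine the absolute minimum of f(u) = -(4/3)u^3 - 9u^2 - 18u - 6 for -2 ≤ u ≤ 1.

Differentiating, f'(u) = -4u^2 - 18u - 18; whose only zero in [-2, 1] is u = -3/2.
Evaluating at the critical points and endpoints: f(-2) = 14/3; f(-3/2) = 21/4; f(1) = -103/3.
The minimum over the interval is -103/3, attained at u = 1.

-103/3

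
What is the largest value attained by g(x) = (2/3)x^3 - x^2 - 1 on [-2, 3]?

8

Differentiating, g'(x) = 2x^2 - 2x; which vanishes at x = 0 and x = 1.
Candidates: g(-2) = -31/3; g(0) = -1; g(1) = -4/3; g(3) = 8.
The maximum over the interval is 8, attained at x = 3.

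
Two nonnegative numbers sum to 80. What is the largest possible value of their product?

1600

With x + y = 80, the product is P(x) = x(80 − x).
P'(x) = 80 − 2x = 0 gives x = 40; P'' = −2 < 0, so this is the maximum.
P = 40·40 = 1600.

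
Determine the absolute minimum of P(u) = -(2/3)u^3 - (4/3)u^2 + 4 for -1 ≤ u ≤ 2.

-20/3

P'(u) = -2u^2 - (8/3)u, whose only zero in [-1, 2] is u = 0.
Candidates: P(-1) = 10/3; P(0) = 4; P(2) = -20/3.
So the minimum is P(2) = -20/3.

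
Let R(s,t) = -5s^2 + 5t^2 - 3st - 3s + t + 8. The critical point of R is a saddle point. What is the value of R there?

∂R/∂s = -10s - 3t - 3 = 0 and ∂R/∂t = -3s + 10t + 1 = 0, so (s, t) = (-27/109, -19/109).
The Hessian has R_{ss} = -10, R_{tt} = 10, R_{st} = -3, giving D = -109 < 0, so the point is a saddle point.
R(-27/109, -19/109) = 903/109.

903/109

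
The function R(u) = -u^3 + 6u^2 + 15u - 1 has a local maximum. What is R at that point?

Critical points: R'(u) = -3u^2 + 12u + 15 vanishes at u = -1, 5.
R''(u) = -6u + 12. R''(-1) = 18 > 0 ⇒ local minimum; R''(5) = -18 < 0 ⇒ local maximum.
So the local maximum value is R(5) = 99.

99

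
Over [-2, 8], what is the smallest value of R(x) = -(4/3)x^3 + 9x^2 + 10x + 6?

Differentiating, R'(x) = -4x^2 + 18x + 10; which vanishes at x = -1/2 and x = 5.
Compare values at every candidate in [-2, 8]: R(-2) = 98/3,  R(-1/2) = 41/12,  R(5) = 343/3,  R(8) = -62/3.
The minimum over the interval is -62/3, attained at x = 8.

-62/3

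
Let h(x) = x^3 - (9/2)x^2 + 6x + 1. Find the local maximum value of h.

7/2

Critical points: h'(x) = 3x^2 - 9x + 6 vanishes at x = 1, 2.
h''(x) = 6x - 9. h''(1) = -3 < 0 ⇒ local maximum; h''(2) = 3 > 0 ⇒ local minimum.
So the local maximum value is h(1) = 7/2.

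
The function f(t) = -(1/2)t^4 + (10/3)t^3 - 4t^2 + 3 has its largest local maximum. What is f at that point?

f'(t) = -2t^3 + 10t^2 - 8t = 0 at t = 0, 1, 4.
f''(t) = -6t^2 + 20t - 8. f''(0) = -8 < 0 ⇒ local maximum; f''(1) = 6 > 0 ⇒ local minimum; f''(4) = -24 < 0 ⇒ local maximum.
Thus f has its largest local maximum at t = 4, with value 73/3.

73/3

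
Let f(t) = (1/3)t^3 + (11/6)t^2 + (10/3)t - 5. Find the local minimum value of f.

Critical points: f'(t) = t^2 + (11/3)t + 10/3 vanishes at t = -2, -5/3.
Since f''(t) = 2t + 11/3, we get f''(-2) = -1/3 < 0 ⇒ local maximum; f''(-5/3) = 1/3 > 0 ⇒ local minimum.
So the local minimum value is f(-5/3) = -1135/162.

-1135/162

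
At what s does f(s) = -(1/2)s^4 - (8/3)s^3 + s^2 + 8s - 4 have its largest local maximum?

f'(s) = -2s^3 - 8s^2 + 2s + 8. Setting f'(s) = 0 gives s ∈ {-4, -1, 1}.
Since f''(s) = -6s^2 - 16s + 2, we get f''(-4) = -30 < 0 ⇒ local maximum; f''(-1) = 12 > 0 ⇒ local minimum; f''(1) = -20 < 0 ⇒ local maximum.
Thus f has its largest local maximum at s = -4, with value 68/3.

-4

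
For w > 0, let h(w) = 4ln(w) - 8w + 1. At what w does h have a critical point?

1/2

h'(w) = 4/w − 8 = 0 gives w = 1/2.
h''(w) = -4/w², which is negative for w > 0, so this is a local maximum.
h(1/2) = 4·ln(1/2) - 4 + 1 ≈ -5.7726.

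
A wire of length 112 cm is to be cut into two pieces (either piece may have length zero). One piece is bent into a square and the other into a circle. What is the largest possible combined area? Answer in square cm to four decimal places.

998.2198

Let x be the length used for the square. Square side x/4; circle radius (112−x)/(2π).
A(x) = (x/4)² + π·((112−x)/(2π))² = x²/16 + (112−x)²/(4π) for 0 ≤ x ≤ 112. A'(x) = x/8 − (112−x)/(2π) = 0 gives x = 4·112/(π+4) ≈ 62.7311.
A'' > 0, so the interior critical point is a minimum; the maximum is at an endpoint. A(0) = 998.2198 and A(112) = 784.0000, so the largest area is 998.2198.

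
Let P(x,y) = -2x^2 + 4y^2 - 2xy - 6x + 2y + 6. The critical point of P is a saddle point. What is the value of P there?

82/9

∂P/∂x = -4x - 2y - 6 = 0 and ∂P/∂y = -2x + 8y + 2 = 0, so (x, y) = (-11/9, -5/9).
The Hessian has P_{xx} = -4, P_{yy} = 8, P_{xy} = -2, giving D = -36 < 0, so the point is a saddle point.
P(-11/9, -5/9) = 82/9.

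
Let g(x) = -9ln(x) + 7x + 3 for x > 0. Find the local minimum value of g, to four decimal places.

g'(x) = -9/x + 7 = 0 gives x = 9/7.
g''(x) = 9/x², which is positive for x > 0, so this is a local minimum.
g(9/7) = -9·ln(9/7) + 9 + 3 ≈ 9.7382.

9.7382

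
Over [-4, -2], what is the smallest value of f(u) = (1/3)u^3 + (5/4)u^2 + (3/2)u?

-22/3

f'(u) = u^2 + (5/2)u + 3/2, which has no zeros in [-4, -2].
Compare values at every candidate in [-4, -2]: f(-4) = -22/3, f(-2) = -2/3.
The minimum over the interval is -22/3, attained at u = -4.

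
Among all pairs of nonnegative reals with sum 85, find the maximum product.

7225/4

With x + y = 85, the product is P(x) = x(85 − x).
P'(x) = 85 − 2x = 0 gives x = 85/2; P'' = −2 < 0, so this is the maximum.
P = 85/2·85/2 = 7225/4.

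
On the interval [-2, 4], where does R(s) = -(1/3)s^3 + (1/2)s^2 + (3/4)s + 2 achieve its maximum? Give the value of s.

-2

R'(s) = -s^2 + s + 3/4, which vanishes at s = -1/2 and s = 3/2.
Evaluating at the critical points and endpoints: R(-2) = 31/6, R(-1/2) = 43/24, R(3/2) = 25/8, R(4) = -25/3.
The maximum over the interval is 31/6, attained at s = -2.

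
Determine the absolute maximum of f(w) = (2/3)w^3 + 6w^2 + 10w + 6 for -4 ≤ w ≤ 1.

f'(w) = 2w^2 + 12w + 10, whose only zero in [-4, 1] is w = -1.
Evaluating at the critical points and endpoints: f(-4) = 58/3,  f(-1) = 4/3,  f(1) = 68/3.
The maximum over the interval is 68/3, attained at w = 1.

68/3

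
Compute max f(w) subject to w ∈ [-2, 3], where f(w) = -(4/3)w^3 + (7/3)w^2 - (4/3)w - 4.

The derivative is -4w^2 + (14/3)w - 4/3, which vanishes at w = 1/2 and w = 2/3.
Compare values at every candidate in [-2, 3]: f(-2) = 56/3; f(1/2) = -17/4; f(2/3) = -344/81; f(3) = -23.
Hence the absolute maximum is 56/3 at w = -2.

56/3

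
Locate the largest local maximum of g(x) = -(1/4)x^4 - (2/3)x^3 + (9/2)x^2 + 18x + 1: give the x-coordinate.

Critical points: g'(x) = -x^3 - 2x^2 + 9x + 18 vanishes at x = -3, -2, 3.
g''(x) = -3x^2 - 4x + 9. g''(-3) = -6 < 0 ⇒ local maximum; g''(-2) = 5 > 0 ⇒ local minimum; g''(3) = -30 < 0 ⇒ local maximum.
The largest local maximum is g(3) = 229/4.

3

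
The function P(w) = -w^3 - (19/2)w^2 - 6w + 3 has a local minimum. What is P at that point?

-87

P'(w) = -3w^2 - 19w - 6 = 0 at w = -6, -1/3.
P''(w) = -6w - 19. P''(-6) = 17 > 0 ⇒ local minimum; P''(-1/3) = -17 < 0 ⇒ local maximum.
The local minimum is P(-6) = -87.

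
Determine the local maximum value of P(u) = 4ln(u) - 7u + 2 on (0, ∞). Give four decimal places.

-4.2385

P'(u) = 4/u − 7 = 0 gives u = 4/7.
P''(u) = -4/u², which is negative for u > 0, so this is a local maximum.
P(4/7) = 4·ln(4/7) - 4 + 2 ≈ -4.2385.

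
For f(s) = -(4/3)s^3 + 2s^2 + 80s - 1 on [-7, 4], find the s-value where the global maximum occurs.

4

Differentiating, f'(s) = -4s^2 + 4s + 80; whose only zero in [-7, 4] is s = -4.
Compare values at every candidate in [-7, 4]: f(-7) = -17/3,  f(-4) = -611/3,  f(4) = 797/3.
Hence the absolute maximum is 797/3 at s = 4.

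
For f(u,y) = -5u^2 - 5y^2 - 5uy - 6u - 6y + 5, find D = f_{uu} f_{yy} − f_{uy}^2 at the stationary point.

75

∂f/∂u = -10u - 5y - 6 = 0 and ∂f/∂y = -5u - 10y - 6 = 0, so (u, y) = (-2/5, -2/5).
The Hessian has f_{uu} = -10, f_{yy} = -10, f_{uy} = -5, giving D = 75 > 0 with f_{uu} < 0, so the point is a local maximum.
D = (-10)·(-10) − (-5)^2 = 75.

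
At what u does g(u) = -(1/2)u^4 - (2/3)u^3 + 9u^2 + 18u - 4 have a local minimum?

g'(u) = -2u^3 - 2u^2 + 18u + 18 = 0 at u = -3, -1, 3.
Since g''(u) = -6u^2 - 4u + 18, we get g''(-3) = -24 < 0 ⇒ local maximum; g''(-1) = 16 > 0 ⇒ local minimum; g''(3) = -48 < 0 ⇒ local maximum.
Thus g has its local minimum at u = -1, with value -77/6.

-1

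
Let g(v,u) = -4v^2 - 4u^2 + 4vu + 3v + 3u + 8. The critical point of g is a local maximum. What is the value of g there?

41/4

∂g/∂v = -8v + 4u + 3 = 0 and ∂g/∂u = 4v - 8u + 3 = 0, so (v, u) = (3/4, 3/4).
The Hessian has g_{vv} = -8, g_{uu} = -8, g_{vu} = 4, giving D = 48 > 0 with g_{vv} < 0, so the point is a local maximum.
g(3/4, 3/4) = 41/4.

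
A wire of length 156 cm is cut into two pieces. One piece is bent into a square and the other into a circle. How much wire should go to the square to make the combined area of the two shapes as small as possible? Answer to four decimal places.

Let x be the length used for the square. Square side x/4; circle radius (156−x)/(2π).
A(x) = (x/4)² + π·((156−x)/(2π))² = x²/16 + (156−x)²/(4π) for 0 ≤ x ≤ 156. A'(x) = x/8 − (156−x)/(2π) = 0 gives x = 4·156/(π+4) ≈ 87.3755.
A'' = 1/8 + 1/(2π) > 0, so this gives the minimum combined area; x ≈ 87.3755 cm to the square.

87.3755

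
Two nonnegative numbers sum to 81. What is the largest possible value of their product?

With x + y = 81, the product is P(x) = x(81 − x).
P'(x) = 81 − 2x = 0 gives x = 81/2; P'' = −2 < 0, so this is the maximum.
P = 81/2·81/2 = 6561/4.

6561/4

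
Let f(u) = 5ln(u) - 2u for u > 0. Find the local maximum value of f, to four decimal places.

-0.4185

f'(u) = 5/u − 2 = 0 gives u = 5/2.
f''(u) = -5/u², which is negative for u > 0, so this is a local maximum.
f(5/2) = 5·ln(5/2) - 5 ≈ -0.4185.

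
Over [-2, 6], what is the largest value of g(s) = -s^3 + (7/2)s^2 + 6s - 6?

The derivative is -3s^2 + 7s + 6, which vanishes at s = -2/3 and s = 3.
Evaluating at the critical points and endpoints: g(-2) = 4, g(-2/3) = -220/27, g(3) = 33/2, g(6) = -60.
Hence the absolute maximum is 33/2 at s = 3.

33/2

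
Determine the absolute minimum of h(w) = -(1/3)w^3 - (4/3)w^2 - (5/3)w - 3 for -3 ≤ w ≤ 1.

Differentiating, h'(w) = -w^2 - (8/3)w - 5/3; which vanishes at w = -5/3 and w = -1.
Compare values at every candidate in [-3, 1]: h(-3) = -1, h(-5/3) = -193/81, h(-1) = -7/3, h(1) = -19/3.
Hence the absolute minimum is -19/3 at w = 1.

-19/3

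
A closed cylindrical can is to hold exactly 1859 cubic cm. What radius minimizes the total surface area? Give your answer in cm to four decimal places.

6.6635

With radius r and height h, πr²h = 1859 so h = 1859/(πr²), and S(r) = 2πr² + 2πrh = 2πr² + 2·1859/r.
S'(r) = 4πr − 2·1859/r² = 0 ⇒ r³ = 1859/(2π), so r ≈ 6.6635 and h = 2r ≈ 13.3269.
S''(r) = 4π + 4·1859/r³ > 0, so this is the minimum; S ≈ 836.9525.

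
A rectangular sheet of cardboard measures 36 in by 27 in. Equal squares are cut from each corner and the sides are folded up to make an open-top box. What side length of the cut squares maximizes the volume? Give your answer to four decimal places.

5.0917

With cut size x, the volume is V(x) = x(36 − 2x)(27 − 2x) for 0 < x < 13.5.
V'(x) = 12x^2 − 252x + 972. Setting V'(x) = 0 gives x ≈ 5.0917 (the root in (0, 13.5)).
V''(x) = 24x − 252 is negative there, so this is the maximum; V ≈ 2210.5485.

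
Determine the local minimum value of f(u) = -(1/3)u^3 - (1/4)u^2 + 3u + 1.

f'(u) = -u^2 - (1/2)u + 3 = 0 at u = -2, 3/2.
f''(u) = -2u - 1/2. f''(-2) = 7/2 > 0 ⇒ local minimum; f''(3/2) = -7/2 < 0 ⇒ local maximum.
Thus f has its local minimum at u = -2, with value -10/3.

-10/3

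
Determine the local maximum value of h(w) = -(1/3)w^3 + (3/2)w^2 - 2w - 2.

Critical points: h'(w) = -w^2 + 3w - 2 vanishes at w = 1, 2.
Since h''(w) = -2w + 3, we get h''(1) = 1 > 0 ⇒ local minimum; h''(2) = -1 < 0 ⇒ local maximum.
So the local maximum value is h(2) = -8/3.

-8/3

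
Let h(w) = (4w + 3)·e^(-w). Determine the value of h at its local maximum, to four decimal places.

By the product rule, h'(w) = (-4w + 1)·e^(-w). Since e^(-w) > 0, the only critical point is w = 1/4.
h''(1/4) has the same sign as -4 < 0, so this is a local maximum.
h(1/4) = (4)·e^(-1/4) ≈ 3.1152.

3.1152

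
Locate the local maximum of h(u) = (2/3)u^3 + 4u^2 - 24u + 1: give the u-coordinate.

-6

Critical points: h'(u) = 2u^2 + 8u - 24 vanishes at u = -6, 2.
Since h''(u) = 4u + 8, we get h''(-6) = -16 < 0 ⇒ local maximum; h''(2) = 16 > 0 ⇒ local minimum.
The local maximum is h(-6) = 145.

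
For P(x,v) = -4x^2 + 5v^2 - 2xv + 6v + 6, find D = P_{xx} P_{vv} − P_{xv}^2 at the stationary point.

∂P/∂x = -8x - 2v = 0 and ∂P/∂v = -2x + 10v + 6 = 0, so (x, v) = (1/7, -4/7).
The Hessian has P_{xx} = -8, P_{vv} = 10, P_{xv} = -2, giving D = -84 < 0, so the point is a saddle point.
D = (-8)·(10) − (-2)^2 = -84.

-84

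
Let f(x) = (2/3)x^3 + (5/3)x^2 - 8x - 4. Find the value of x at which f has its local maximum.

-3

Critical points: f'(x) = 2x^2 + (10/3)x - 8 vanishes at x = -3, 4/3.
Second-derivative test with f''(x) = 4x + 10/3: f''(-3) = -26/3 < 0 ⇒ local maximum; f''(4/3) = 26/3 > 0 ⇒ local minimum.
So the local maximum value is f(-3) = 17.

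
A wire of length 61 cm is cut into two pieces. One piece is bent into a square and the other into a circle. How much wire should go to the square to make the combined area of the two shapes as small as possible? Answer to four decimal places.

34.1660

Let x be the length used for the square. Square side x/4; circle radius (61−x)/(2π).
A(x) = (x/4)² + π·((61−x)/(2π))² = x²/16 + (61−x)²/(4π) for 0 ≤ x ≤ 61. A'(x) = x/8 − (61−x)/(2π) = 0 gives x = 4·61/(π+4) ≈ 34.1660.
A'' = 1/8 + 1/(2π) > 0, so this gives the minimum combined area; x ≈ 34.1660 cm to the square.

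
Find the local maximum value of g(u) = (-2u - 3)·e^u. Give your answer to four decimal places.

0.1642

g'(u) = (-2)·e^u + (-2u - 3)·1·e^u = (-2u - 5)·e^u. Since e^u > 0, the only critical point is u = -5/2.
g''(-5/2) has the same sign as -2 < 0, so this is a local maximum.
g(-5/2) = (2)·e^(-5/2) ≈ 0.1642.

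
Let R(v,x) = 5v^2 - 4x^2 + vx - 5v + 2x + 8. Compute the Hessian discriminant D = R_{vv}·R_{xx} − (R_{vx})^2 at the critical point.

-81

∂R/∂v = 10v + x - 5 = 0 and ∂R/∂x = v - 8x + 2 = 0, so (v, x) = (38/81, 25/81).
The Hessian has R_{vv} = 10, R_{xx} = -8, R_{vx} = 1, giving D = -81 < 0, so the point is a saddle point.
D = (10)·(-8) − (1)^2 = -81.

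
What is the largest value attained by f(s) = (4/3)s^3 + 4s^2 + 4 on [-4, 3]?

Differentiating, f'(s) = 4s^2 + 8s; which vanishes at s = -2 and s = 0.
Evaluating at the critical points and endpoints: f(-4) = -52/3; f(-2) = 28/3; f(0) = 4; f(3) = 76.
The maximum over the interval is 76, attained at s = 3.

76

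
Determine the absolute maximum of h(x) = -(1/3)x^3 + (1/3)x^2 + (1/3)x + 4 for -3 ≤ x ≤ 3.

15

Differentiating, h'(x) = -x^2 + (2/3)x + 1/3; which vanishes at x = -1/3 and x = 1.
Evaluating at the critical points and endpoints: h(-3) = 15; h(-1/3) = 319/81; h(1) = 13/3; h(3) = -1.
So the maximum is h(-3) = 15.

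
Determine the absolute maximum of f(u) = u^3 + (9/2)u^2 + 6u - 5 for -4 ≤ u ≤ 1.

f'(u) = 3u^2 + 9u + 6, which vanishes at u = -2 and u = -1.
Compare values at every candidate in [-4, 1]: f(-4) = -21, f(-2) = -7, f(-1) = -15/2, f(1) = 13/2.
So the maximum is f(1) = 13/2.

13/2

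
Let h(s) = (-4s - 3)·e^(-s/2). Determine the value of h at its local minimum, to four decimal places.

By the product rule, h'(s) = (2s - 5/2)·e^(-s/2). Since e^(-s/2) > 0, the only critical point is s = 5/4.
h''(5/4) has the same sign as 2 > 0, so this is a local minimum.
h(5/4) = (-8)·e^(-5/8) ≈ -4.2821.

-4.2821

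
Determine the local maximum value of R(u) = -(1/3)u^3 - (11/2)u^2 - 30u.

R'(u) = -u^2 - 11u - 30. Setting R'(u) = 0 gives u ∈ {-6, -5}.
Since R''(u) = -2u - 11, we get R''(-6) = 1 > 0 ⇒ local minimum; R''(-5) = -1 < 0 ⇒ local maximum.
Thus R has its local maximum at u = -5, with value 325/6.

325/6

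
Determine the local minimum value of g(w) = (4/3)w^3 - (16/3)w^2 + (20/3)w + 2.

Critical points: g'(w) = 4w^2 - (32/3)w + 20/3 vanishes at w = 1, 5/3.
g''(w) = 8w - 32/3. g''(1) = -8/3 < 0 ⇒ local maximum; g''(5/3) = 8/3 > 0 ⇒ local minimum.
So the local minimum value is g(5/3) = 362/81.

362/81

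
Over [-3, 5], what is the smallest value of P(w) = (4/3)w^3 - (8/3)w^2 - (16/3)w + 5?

-39

P'(w) = 4w^2 - (16/3)w - 16/3, which vanishes at w = -2/3 and w = 2.
Candidates: P(-3) = -39,  P(-2/3) = 565/81,  P(2) = -17/3,  P(5) = 235/3.
The minimum over the interval is -39, attained at w = -3.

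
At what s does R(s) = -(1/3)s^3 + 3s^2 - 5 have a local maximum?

6

R'(s) = -s^2 + 6s = 0 at s = 0, 6.
Since R''(s) = -2s + 6, we get R''(0) = 6 > 0 ⇒ local minimum; R''(6) = -6 < 0 ⇒ local maximum.
So the local maximum value is R(6) = 31.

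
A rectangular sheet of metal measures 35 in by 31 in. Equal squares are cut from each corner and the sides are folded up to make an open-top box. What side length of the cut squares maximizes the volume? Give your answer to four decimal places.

5.4698

With cut size x, the volume is V(x) = x(35 − 2x)(31 − 2x) for 0 < x < 15.5.
V'(x) = 12x^2 − 264x + 1085. Setting V'(x) = 0 gives x ≈ 5.4698 (the root in (0, 15.5)).
V''(x) = 24x − 264 is negative there, so this is the maximum; V ≈ 2640.0605.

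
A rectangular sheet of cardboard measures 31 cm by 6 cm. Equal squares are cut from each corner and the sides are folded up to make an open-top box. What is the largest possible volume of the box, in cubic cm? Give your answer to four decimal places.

126.3596

With cut size x, the volume is V(x) = x(31 − 2x)(6 − 2x) for 0 < x < 3.
V'(x) = 12x^2 − 148x + 186. Setting V'(x) = 0 gives x ≈ 1.4203 (the root in (0, 3)).
V''(x) = 24x − 148 is negative there, so this is the maximum; V ≈ 126.3596.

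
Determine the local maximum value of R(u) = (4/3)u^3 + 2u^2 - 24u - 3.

51

Critical points: R'(u) = 4u^2 + 4u - 24 vanishes at u = -3, 2.
Since R''(u) = 8u + 4, we get R''(-3) = -20 < 0 ⇒ local maximum; R''(2) = 20 > 0 ⇒ local minimum.
Thus R has its local maximum at u = -3, with value 51.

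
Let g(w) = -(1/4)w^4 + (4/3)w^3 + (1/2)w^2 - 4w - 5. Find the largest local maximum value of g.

25/3

Critical points: g'(w) = -w^3 + 4w^2 + w - 4 vanishes at w = -1, 1, 4.
g''(w) = -3w^2 + 8w + 1. g''(-1) = -10 < 0 ⇒ local maximum; g''(1) = 6 > 0 ⇒ local minimum; g''(4) = -15 < 0 ⇒ local maximum.
Thus g has its largest local maximum at w = 4, with value 25/3.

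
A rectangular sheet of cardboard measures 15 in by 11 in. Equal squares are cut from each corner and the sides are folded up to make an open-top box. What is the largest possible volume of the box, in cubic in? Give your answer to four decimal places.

154.2261

With cut size x, the volume is V(x) = x(15 − 2x)(11 − 2x) for 0 < x < 5.5.
V'(x) = 12x^2 − 104x + 165. Setting V'(x) = 0 gives x ≈ 2.0911 (the root in (0, 5.5)).
V''(x) = 24x − 104 is negative there, so this is the maximum; V ≈ 154.2261.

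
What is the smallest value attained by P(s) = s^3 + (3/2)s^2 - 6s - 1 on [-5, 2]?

-117/2

P'(s) = 3s^2 + 3s - 6, which vanishes at s = -2 and s = 1.
Compare values at every candidate in [-5, 2]: P(-5) = -117/2,  P(-2) = 9,  P(1) = -9/2,  P(2) = 1.
Hence the absolute minimum is -117/2 at s = -5.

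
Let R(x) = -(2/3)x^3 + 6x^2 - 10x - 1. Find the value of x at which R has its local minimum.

R'(x) = -2x^2 + 12x - 10. Setting R'(x) = 0 gives x ∈ {1, 5}.
Since R''(x) = -4x + 12, we get R''(1) = 8 > 0 ⇒ local minimum; R''(5) = -8 < 0 ⇒ local maximum.
Thus R has its local minimum at x = 1, with value -17/3.

1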